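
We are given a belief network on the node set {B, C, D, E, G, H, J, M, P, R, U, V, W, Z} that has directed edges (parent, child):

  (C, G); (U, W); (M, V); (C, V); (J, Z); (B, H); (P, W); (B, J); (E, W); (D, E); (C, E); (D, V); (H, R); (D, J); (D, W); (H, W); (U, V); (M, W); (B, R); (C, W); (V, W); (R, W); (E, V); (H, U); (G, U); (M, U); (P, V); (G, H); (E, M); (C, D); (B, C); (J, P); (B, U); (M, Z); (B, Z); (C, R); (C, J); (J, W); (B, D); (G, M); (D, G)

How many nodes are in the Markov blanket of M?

13

M's children: U, V, W, Z.
M has parents E, G.
Parents of each child, excluding M:
  U's other parents are B, G, H.
  V's other parents are C, D, E, P, U.
  W also has parents C, D, E, H, J, P, R, U, V.
  parents(Z) \ {M} = {B, J}.
MB(M) = {B, C, D, E, G, H, J, P, R, U, V, W, Z}, which has 13 nodes.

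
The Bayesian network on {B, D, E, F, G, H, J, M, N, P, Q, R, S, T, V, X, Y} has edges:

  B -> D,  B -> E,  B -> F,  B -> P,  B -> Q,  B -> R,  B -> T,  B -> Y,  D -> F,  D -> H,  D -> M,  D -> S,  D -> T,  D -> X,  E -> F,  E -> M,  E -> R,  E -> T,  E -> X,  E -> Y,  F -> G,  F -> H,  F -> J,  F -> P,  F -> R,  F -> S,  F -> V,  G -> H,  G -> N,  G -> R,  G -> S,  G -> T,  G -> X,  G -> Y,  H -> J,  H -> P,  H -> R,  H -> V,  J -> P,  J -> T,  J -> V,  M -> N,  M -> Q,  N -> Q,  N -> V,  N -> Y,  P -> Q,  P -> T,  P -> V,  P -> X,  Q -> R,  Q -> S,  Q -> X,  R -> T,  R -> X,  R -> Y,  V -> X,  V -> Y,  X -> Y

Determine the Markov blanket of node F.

{B, D, E, G, H, J, N, P, Q, R, S, V}

By definition, MB(F) is built from F's parents, F's children, and the co-parents of F.
F has parents B, D, E.
Ch(F) = {G, H, J, P, R, S, V}.
For each child, the remaining parents (spouses of F):
  G has no other parent.
  parents(H) \ {F} = {D, G}.
  J's other parent is H.
  parents(P) \ {F} = {B, H, J}.
  R also has parents B, E, G, H, Q.
  S's other parents are D, G, Q.
  parents(V) \ {F} = {H, J, N, P}.
So the Markov blanket of F is {B, D, E, G, H, J, N, P, Q, R, S, V}.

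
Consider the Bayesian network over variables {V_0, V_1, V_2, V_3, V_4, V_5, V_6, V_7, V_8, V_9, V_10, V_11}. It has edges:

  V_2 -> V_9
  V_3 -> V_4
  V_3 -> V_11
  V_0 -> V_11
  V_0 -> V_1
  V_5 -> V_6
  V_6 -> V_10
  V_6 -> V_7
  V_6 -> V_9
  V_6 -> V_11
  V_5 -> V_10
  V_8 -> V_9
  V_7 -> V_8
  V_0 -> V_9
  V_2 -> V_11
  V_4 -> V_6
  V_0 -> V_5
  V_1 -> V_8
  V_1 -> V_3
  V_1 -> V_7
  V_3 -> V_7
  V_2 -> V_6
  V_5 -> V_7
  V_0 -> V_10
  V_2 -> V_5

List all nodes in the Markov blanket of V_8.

The Markov blanket of a node is its parents, its children, and the other parents of its children.
Pa(V_8) = {V_1, V_7}.
Children of V_8: V_9.
For each child, the remaining parents (spouses of V_8):
  parents(V_9) \ {V_8} = {V_0, V_2, V_6}.
Taking the union gives {V_0, V_1, V_2, V_6, V_7, V_9}.

{V_0, V_1, V_2, V_6, V_7, V_9}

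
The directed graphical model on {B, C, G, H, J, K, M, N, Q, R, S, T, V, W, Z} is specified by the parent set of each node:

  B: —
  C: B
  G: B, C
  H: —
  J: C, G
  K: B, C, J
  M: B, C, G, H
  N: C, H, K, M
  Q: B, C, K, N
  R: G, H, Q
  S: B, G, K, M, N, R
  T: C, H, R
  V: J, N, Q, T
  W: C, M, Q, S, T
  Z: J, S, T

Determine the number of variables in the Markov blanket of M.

11

A node's Markov blanket = Pa ∪ Ch ∪ (parents of Ch other than the node itself).
Children of M: N, S, W.
Pa(M) = {B, C, G, H}.
For each child, the remaining parents (spouses of M):
  parents(N) \ {M} = {C, H, K}.
  parents(S) \ {M} = {B, G, K, N, R}.
  W's other parents are C, Q, S, T.
MB(M) = {B, C, G, H, K, N, Q, R, S, T, W}, which has 11 nodes.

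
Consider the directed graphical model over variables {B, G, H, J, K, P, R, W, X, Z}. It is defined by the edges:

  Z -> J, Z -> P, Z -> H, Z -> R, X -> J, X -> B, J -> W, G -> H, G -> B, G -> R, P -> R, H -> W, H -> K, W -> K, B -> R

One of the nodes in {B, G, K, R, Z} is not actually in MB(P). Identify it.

K

By definition, MB(P) is built from P's parents, P's children, and the co-parents of P.
Children of P: R.
P has parent Z.
Co-parents of P (other parents of its children):
  R's other parents are B, G, Z.
MB(P) = {B, G, R, Z}.
K is neither a parent, child, nor co-parent of P, so it does not belong.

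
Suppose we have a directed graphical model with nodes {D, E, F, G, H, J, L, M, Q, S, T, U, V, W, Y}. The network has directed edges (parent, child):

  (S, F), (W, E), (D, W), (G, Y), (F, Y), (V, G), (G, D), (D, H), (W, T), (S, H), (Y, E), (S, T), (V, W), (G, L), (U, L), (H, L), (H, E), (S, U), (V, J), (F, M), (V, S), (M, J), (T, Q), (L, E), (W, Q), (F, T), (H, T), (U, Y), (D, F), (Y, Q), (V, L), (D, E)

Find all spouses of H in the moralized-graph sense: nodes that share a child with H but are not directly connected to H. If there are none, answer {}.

Children of H: E, L, T.
  L: G, U, V
  E: D, L, W, Y
  T: F, S, W
Excluding nodes already adjacent to H (D, E, L, S, T), the co-parent-only contribution is {F, G, U, V, W, Y}.

{F, G, U, V, W, Y}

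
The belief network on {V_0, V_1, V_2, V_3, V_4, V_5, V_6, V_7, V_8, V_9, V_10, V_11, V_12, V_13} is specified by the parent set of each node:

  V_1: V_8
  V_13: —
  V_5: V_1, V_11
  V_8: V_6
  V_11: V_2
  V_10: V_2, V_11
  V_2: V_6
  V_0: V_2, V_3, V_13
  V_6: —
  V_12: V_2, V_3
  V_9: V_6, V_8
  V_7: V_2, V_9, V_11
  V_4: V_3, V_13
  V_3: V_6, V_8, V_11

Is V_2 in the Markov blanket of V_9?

V_2 is a co-parent of V_9: both are parents of V_7.
So V_2 ∈ MB(V_9).

Yes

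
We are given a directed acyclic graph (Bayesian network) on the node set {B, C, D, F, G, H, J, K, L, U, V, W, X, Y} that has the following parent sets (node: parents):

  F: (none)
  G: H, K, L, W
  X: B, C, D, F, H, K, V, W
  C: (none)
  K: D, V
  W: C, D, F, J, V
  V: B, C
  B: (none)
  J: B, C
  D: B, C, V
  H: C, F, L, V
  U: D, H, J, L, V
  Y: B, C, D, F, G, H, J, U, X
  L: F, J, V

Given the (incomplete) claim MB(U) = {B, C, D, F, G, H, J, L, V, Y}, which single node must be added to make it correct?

Pa(U) = {D, H, J, L, V}.
U has child Y.
Co-parents of U (other parents of its children):
  Y: B, C, D, F, G, H, J, X
MB(U) = {B, C, D, F, G, H, J, L, V, X, Y}.
Comparing with the claimed set, X is missing.

X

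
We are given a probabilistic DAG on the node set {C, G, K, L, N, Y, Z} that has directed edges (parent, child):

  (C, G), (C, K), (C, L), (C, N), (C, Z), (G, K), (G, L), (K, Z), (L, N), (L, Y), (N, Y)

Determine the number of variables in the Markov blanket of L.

4

By definition, MB(L) is built from L's parents, L's children, and the co-parents of L.
L's children: N, Y.
L's parents: C, G.
Parents of each child, excluding L:
  N: C
  Y: N
MB(L) = {C, G, N, Y}, which has 4 nodes.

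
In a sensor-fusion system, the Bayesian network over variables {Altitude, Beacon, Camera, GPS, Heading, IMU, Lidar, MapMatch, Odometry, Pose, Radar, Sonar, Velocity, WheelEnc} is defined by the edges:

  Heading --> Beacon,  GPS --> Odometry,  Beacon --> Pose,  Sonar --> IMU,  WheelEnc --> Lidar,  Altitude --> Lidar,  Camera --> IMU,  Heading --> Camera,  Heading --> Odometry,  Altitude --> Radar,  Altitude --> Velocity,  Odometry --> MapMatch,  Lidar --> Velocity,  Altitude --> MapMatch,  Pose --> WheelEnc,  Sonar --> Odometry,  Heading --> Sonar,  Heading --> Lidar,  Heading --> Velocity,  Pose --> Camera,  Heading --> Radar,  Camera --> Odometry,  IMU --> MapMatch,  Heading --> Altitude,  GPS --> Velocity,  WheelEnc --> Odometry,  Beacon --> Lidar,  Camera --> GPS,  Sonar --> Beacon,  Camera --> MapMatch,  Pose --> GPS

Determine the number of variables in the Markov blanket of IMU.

Parents of IMU: Camera, Sonar.
IMU has child MapMatch.
Parents of each child, excluding IMU:
  MapMatch also has parents Altitude, Camera, Odometry.
MB(IMU) = {Altitude, Camera, MapMatch, Odometry, Sonar}, which has 5 nodes.

5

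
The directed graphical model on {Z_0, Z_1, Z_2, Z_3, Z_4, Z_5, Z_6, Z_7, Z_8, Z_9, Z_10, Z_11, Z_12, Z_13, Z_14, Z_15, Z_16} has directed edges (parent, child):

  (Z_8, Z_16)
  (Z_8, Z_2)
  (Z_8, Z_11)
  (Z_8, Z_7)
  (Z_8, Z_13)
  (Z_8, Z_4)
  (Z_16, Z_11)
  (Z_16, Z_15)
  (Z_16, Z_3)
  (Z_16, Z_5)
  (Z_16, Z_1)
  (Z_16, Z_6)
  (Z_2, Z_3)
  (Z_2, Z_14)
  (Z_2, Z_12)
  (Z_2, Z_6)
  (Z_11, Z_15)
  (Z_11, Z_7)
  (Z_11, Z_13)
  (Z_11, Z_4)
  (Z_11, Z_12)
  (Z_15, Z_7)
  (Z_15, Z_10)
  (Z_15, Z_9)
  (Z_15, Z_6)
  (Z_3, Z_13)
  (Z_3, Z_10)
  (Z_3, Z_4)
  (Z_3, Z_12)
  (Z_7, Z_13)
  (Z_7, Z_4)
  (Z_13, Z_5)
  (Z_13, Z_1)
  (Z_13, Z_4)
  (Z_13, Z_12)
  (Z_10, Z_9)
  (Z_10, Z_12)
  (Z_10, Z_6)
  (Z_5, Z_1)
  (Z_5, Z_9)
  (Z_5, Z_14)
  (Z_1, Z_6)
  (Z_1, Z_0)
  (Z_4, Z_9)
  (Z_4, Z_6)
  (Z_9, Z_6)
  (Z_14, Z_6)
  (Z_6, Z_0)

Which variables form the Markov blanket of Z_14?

Z_14's parents: Z_2, Z_5.
Z_14 has child Z_6.
Parents of each child, excluding Z_14:
  Z_6's other parents are Z_1, Z_2, Z_4, Z_9, Z_10, Z_15, Z_16.
Union: {Z_2, Z_5} ∪ {Z_6} ∪ {Z_1, Z_2, Z_4, Z_9, Z_10, Z_15, Z_16} = {Z_1, Z_2, Z_4, Z_5, Z_6, Z_9, Z_10, Z_15, Z_16}.

{Z_1, Z_2, Z_4, Z_5, Z_6, Z_9, Z_10, Z_15, Z_16}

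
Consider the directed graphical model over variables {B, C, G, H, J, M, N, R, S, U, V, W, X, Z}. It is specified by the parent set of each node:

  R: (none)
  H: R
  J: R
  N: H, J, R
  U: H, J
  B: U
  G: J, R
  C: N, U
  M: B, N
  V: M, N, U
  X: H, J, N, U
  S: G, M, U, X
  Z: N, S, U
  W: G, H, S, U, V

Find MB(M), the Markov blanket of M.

Recall MB(v) = parents ∪ children ∪ spouses, where spouses are the other parents of v's children.
Children of M: S, V.
Pa(M) = {B, N}.
Parents of each child, excluding M:
  V also has parents N, U.
  S also has parents G, U, X.
So the Markov blanket of M is {B, G, N, S, U, V, X}.

{B, G, N, S, U, V, X}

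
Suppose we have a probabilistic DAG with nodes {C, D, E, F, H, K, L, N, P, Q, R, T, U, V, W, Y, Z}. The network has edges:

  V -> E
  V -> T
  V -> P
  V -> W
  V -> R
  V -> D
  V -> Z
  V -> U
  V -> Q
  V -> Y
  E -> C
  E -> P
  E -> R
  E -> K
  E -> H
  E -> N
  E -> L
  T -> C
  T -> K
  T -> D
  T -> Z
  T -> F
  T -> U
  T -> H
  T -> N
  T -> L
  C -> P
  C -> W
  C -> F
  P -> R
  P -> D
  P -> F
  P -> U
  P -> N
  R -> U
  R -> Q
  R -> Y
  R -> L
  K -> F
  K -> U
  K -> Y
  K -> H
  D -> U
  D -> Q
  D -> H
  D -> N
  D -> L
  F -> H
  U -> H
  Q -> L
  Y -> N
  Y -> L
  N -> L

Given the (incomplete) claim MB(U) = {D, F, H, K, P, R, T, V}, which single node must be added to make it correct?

E

U has parents D, K, P, R, T, V.
U's children: H.
Parents of each child, excluding U:
  H: D, E, F, K, T
MB(U) = {D, E, F, H, K, P, R, T, V}.
Comparing with the claimed set, E is missing.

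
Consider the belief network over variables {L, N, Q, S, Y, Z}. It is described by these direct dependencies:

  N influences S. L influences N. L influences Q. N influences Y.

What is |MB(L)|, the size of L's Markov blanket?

2

The Markov blanket of a node is its parents, its children, and the other parents of its children.
Pa(L) = {}.
L has children N, Q.
Parents of each child, excluding L:
  N has no other parent.
  Q has no other parent.
MB(L) = {N, Q}, which has 2 nodes.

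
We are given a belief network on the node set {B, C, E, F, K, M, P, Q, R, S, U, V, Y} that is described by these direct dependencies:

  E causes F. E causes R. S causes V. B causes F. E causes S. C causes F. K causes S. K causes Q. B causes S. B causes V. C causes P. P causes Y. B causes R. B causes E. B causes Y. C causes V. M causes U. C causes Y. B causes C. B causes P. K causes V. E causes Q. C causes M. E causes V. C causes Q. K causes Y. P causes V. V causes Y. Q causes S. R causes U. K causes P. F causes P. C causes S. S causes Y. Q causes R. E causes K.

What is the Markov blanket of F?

{B, C, E, K, P}

Recall MB(v) = parents ∪ children ∪ spouses, where spouses are the other parents of v's children.
F's parents: B, C, E.
Ch(F) = {P}.
For each child, the remaining parents (spouses of F):
  P also has parents B, C, K.
MB(F) = {B, C, E, K, P}.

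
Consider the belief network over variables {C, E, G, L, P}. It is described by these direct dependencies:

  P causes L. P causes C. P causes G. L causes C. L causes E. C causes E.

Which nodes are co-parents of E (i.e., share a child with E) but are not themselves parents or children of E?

{}

E has no children, so it has no co-parents. The set is empty.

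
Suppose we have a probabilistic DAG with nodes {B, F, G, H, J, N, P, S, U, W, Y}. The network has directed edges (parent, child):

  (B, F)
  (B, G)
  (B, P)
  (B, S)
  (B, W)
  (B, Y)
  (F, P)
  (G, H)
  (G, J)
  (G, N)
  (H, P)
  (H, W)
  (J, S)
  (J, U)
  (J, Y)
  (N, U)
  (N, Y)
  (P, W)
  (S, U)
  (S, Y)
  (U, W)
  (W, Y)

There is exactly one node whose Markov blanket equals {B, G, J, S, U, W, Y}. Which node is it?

N

The target node must have every member of {B, G, J, S, U, W, Y} as a parent, child, or co-parent, and no others.
Parents of N: G; children: U, Y; co-parents: B, J, S, W.
These exactly cover the given set, so the node is N.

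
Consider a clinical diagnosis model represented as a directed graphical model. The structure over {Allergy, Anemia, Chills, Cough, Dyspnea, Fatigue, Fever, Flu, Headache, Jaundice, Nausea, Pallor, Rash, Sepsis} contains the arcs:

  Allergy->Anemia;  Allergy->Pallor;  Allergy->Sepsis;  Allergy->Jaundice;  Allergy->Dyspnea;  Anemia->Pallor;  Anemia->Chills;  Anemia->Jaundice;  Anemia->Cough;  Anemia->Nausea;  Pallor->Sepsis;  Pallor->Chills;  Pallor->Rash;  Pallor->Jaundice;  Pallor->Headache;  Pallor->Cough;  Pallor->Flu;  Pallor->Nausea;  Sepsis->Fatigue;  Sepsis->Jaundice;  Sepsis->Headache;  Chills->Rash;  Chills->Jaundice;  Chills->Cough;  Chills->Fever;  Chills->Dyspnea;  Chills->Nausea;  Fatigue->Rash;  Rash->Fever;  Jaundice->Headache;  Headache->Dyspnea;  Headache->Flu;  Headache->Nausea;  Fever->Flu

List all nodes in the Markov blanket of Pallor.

By definition, MB(Pallor) is built from Pallor's parents, Pallor's children, and the co-parents of Pallor.
Pallor has children Chills, Cough, Flu, Headache, Jaundice, Nausea, Rash, Sepsis.
Pallor has parents Allergy, Anemia.
Parents of each child, excluding Pallor:
  Sepsis also has parent Allergy.
  Chills's other parent is Anemia.
  Rash also has parents Chills, Fatigue.
  parents(Jaundice) \ {Pallor} = {Allergy, Anemia, Chills, Sepsis}.
  Headache also has parents Jaundice, Sepsis.
  parents(Cough) \ {Pallor} = {Anemia, Chills}.
  Flu's other parents are Fever, Headache.
  Nausea also has parents Anemia, Chills, Headache.
So the Markov blanket of Pallor is {Allergy, Anemia, Chills, Cough, Fatigue, Fever, Flu, Headache, Jaundice, Nausea, Rash, Sepsis}.

{Allergy, Anemia, Chills, Cough, Fatigue, Fever, Flu, Headache, Jaundice, Nausea, Rash, Sepsis}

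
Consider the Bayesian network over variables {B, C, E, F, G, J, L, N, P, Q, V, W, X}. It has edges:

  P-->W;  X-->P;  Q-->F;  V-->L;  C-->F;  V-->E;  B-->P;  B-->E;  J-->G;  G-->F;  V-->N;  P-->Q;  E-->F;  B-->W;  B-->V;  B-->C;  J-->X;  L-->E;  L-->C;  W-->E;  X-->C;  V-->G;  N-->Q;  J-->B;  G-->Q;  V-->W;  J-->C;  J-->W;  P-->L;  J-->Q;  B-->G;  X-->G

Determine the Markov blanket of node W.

W's children: E.
W has parents B, J, P, V.
Other parents of W's children:
  E also has parents B, L, V.
Taking the union gives {B, E, J, L, P, V}.

{B, E, J, L, P, V}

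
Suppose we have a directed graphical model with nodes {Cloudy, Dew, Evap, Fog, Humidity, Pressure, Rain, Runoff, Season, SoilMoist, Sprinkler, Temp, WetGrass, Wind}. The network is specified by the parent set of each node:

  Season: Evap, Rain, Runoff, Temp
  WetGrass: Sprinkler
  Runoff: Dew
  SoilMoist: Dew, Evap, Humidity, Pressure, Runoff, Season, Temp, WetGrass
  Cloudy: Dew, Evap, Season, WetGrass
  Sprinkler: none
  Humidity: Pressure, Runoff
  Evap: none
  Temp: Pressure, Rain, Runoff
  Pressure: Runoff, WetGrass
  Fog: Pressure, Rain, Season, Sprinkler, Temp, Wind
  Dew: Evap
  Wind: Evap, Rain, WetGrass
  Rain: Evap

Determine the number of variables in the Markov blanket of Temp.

12

By definition, MB(Temp) is built from Temp's parents, Temp's children, and the co-parents of Temp.
Pa(Temp) = {Pressure, Rain, Runoff}.
Children of Temp: Fog, Season, SoilMoist.
Other parents of Temp's children:
  Season also has parents Evap, Rain, Runoff.
  Fog also has parents Pressure, Rain, Season, Sprinkler, Wind.
  SoilMoist's other parents are Dew, Evap, Humidity, Pressure, Runoff, Season, WetGrass.
MB(Temp) = {Dew, Evap, Fog, Humidity, Pressure, Rain, Runoff, Season, SoilMoist, Sprinkler, WetGrass, Wind}, which has 12 nodes.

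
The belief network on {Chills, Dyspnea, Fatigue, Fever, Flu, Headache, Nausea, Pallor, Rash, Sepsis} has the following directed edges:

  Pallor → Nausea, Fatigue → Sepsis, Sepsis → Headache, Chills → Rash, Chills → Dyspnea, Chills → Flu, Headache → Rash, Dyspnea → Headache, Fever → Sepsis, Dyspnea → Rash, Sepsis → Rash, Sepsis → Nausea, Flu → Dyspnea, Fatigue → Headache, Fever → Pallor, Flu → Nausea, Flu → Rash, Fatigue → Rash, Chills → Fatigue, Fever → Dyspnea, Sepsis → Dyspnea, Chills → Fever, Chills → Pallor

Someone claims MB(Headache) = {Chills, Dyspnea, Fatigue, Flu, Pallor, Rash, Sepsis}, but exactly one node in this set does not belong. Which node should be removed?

Pallor

Headache's children: Rash.
Headache has parents Dyspnea, Fatigue, Sepsis.
Co-parents of Headache (other parents of its children):
  parents(Rash) \ {Headache} = {Chills, Dyspnea, Fatigue, Flu, Sepsis}.
MB(Headache) = {Chills, Dyspnea, Fatigue, Flu, Rash, Sepsis}.
Pallor is neither a parent, child, nor co-parent of Headache, so it does not belong.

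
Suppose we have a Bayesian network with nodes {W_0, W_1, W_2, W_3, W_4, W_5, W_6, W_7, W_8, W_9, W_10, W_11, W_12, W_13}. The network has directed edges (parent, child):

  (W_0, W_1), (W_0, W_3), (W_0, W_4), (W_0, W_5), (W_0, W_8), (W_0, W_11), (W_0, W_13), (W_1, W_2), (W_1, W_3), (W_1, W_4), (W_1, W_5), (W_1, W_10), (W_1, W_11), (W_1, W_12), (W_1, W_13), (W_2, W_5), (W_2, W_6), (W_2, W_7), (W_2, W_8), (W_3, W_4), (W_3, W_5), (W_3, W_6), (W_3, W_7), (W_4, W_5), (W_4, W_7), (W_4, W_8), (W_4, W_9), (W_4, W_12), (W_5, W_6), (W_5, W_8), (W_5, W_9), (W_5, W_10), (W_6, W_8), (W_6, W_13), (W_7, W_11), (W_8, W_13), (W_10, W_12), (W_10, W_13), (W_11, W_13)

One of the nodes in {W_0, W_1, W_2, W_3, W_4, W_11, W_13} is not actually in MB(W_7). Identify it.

W_13

W_7 has parents W_2, W_3, W_4.
Children of W_7: W_11.
Other parents of W_7's children:
  W_11: W_0, W_1
MB(W_7) = {W_0, W_1, W_2, W_3, W_4, W_11}.
W_13 is neither a parent, child, nor co-parent of W_7, so it does not belong.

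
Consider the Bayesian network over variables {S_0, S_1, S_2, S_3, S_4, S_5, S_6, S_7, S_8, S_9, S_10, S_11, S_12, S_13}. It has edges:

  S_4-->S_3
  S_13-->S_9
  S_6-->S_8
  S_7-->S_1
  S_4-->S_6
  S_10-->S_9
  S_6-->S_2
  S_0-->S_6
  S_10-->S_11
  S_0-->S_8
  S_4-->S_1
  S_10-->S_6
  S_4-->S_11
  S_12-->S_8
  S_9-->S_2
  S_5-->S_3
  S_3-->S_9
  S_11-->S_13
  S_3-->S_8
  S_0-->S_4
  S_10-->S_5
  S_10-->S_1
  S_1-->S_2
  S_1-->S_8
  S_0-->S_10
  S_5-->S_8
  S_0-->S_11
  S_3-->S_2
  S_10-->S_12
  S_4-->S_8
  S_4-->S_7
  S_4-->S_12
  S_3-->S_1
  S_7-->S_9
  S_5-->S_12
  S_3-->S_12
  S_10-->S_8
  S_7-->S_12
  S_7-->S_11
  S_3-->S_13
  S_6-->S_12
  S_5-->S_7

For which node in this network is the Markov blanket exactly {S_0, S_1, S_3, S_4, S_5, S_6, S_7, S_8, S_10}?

S_12

The target node must have every member of {S_0, S_1, S_3, S_4, S_5, S_6, S_7, S_8, S_10} as a parent, child, or co-parent, and no others.
Parents of S_12: S_3, S_4, S_5, S_6, S_7, S_10; children: S_8; co-parents: S_0, S_1, S_3, S_4, S_5, S_6, S_10.
These exactly cover the given set, so the node is S_12.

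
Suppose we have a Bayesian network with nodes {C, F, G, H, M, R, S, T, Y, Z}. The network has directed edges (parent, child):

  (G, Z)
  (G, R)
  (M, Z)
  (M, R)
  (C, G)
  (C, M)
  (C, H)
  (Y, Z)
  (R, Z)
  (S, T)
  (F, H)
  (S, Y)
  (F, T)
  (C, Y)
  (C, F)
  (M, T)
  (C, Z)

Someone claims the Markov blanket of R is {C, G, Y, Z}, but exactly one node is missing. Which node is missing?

M

R has parents G, M.
R's children: Z.
Other parents of R's children:
  Z: C, G, M, Y
MB(R) = {C, G, M, Y, Z}.
Comparing with the claimed set, M is missing.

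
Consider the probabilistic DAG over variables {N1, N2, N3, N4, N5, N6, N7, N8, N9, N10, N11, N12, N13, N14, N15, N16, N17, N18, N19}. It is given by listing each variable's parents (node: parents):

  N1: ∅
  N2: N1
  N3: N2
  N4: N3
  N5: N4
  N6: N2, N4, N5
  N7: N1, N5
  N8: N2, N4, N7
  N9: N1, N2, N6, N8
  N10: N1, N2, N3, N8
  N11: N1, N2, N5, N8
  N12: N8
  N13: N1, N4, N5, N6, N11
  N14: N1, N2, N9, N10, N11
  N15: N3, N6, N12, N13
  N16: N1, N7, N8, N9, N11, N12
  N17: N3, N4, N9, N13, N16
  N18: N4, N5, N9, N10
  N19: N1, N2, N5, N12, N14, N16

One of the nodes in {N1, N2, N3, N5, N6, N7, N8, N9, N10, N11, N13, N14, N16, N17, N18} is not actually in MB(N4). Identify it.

The Markov blanket of a node is its parents, its children, and the other parents of its children.
Pa(N4) = {N3}.
Children of N4: N5, N6, N8, N13, N17, N18.
Other parents of N4's children:
  N5: no additional parents.
  N6's other parents are N2, N5.
  N8's other parents are N2, N7.
  parents(N13) \ {N4} = {N1, N5, N6, N11}.
  N17's other parents are N3, N9, N13, N16.
  N18's other parents are N5, N9, N10.
MB(N4) = {N1, N2, N3, N5, N6, N7, N8, N9, N10, N11, N13, N16, N17, N18}.
N14 is neither a parent, child, nor co-parent of N4, so it does not belong.

N14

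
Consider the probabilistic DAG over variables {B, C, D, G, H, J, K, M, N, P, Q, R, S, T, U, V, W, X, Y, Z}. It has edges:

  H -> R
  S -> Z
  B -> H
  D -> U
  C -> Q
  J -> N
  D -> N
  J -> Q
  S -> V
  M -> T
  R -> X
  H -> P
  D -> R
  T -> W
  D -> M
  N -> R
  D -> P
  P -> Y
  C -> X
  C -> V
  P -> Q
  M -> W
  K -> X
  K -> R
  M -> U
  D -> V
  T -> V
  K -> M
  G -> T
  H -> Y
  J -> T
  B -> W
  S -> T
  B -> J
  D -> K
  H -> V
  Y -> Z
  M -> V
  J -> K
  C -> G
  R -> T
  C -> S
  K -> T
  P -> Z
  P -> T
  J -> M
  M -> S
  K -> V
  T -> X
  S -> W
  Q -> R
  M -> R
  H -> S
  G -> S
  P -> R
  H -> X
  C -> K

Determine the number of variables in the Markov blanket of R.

A node's Markov blanket = Pa ∪ Ch ∪ (parents of Ch other than the node itself).
Pa(R) = {D, H, K, M, N, P, Q}.
R has children T, X.
Other parents of R's children:
  T also has parents G, J, K, M, P, S.
  X also has parents C, H, K, T.
MB(R) = {C, D, G, H, J, K, M, N, P, Q, S, T, X}, which has 13 nodes.

13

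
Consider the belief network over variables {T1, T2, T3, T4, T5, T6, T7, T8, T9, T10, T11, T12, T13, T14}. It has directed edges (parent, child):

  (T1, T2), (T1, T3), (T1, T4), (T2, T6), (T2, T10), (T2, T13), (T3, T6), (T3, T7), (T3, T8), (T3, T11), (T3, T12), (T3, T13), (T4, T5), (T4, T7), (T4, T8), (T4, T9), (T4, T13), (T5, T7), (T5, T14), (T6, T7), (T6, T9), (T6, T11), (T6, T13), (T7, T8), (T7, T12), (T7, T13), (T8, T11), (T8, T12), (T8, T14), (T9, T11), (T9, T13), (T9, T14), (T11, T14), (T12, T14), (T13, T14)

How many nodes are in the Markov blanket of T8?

By definition, MB(T8) is built from T8's parents, T8's children, and the co-parents of T8.
T8's parents: T3, T4, T7.
T8's children: T11, T12, T14.
Co-parents of T8 (other parents of its children):
  T11 also has parents T3, T6, T9.
  T12 also has parents T3, T7.
  T14 also has parents T5, T9, T11, T12, T13.
MB(T8) = {T3, T4, T5, T6, T7, T9, T11, T12, T13, T14}, which has 10 nodes.

10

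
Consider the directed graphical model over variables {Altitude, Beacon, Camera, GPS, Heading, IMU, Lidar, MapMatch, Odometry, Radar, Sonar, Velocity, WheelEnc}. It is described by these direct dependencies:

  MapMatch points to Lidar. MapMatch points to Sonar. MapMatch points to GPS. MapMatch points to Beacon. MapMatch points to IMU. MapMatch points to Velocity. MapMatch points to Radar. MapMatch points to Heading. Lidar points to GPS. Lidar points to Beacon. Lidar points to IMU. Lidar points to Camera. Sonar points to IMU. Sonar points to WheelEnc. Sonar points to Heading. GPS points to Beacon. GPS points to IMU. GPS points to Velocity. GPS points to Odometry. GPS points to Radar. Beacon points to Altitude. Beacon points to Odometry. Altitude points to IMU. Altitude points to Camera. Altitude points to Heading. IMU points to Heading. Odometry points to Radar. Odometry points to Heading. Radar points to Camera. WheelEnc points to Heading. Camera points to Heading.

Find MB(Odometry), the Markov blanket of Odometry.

Parents of Odometry: Beacon, GPS.
Odometry has children Heading, Radar.
Parents of each child, excluding Odometry:
  Radar also has parents GPS, MapMatch.
  Heading's other parents are Altitude, Camera, IMU, MapMatch, Sonar, WheelEnc.
Taking the union gives {Altitude, Beacon, Camera, GPS, Heading, IMU, MapMatch, Radar, Sonar, WheelEnc}.

{Altitude, Beacon, Camera, GPS, Heading, IMU, MapMatch, Radar, Sonar, WheelEnc}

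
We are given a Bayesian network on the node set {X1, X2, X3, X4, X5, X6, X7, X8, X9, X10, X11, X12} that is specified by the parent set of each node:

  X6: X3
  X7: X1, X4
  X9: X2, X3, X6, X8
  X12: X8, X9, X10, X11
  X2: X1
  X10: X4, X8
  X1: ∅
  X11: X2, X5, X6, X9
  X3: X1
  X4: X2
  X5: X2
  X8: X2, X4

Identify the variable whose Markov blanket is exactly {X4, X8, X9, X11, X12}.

The target node must have every member of {X4, X8, X9, X11, X12} as a parent, child, or co-parent, and no others.
Parents of X10: X4, X8; children: X12; co-parents: X8, X9, X11.
These exactly cover the given set, so the node is X10.

X10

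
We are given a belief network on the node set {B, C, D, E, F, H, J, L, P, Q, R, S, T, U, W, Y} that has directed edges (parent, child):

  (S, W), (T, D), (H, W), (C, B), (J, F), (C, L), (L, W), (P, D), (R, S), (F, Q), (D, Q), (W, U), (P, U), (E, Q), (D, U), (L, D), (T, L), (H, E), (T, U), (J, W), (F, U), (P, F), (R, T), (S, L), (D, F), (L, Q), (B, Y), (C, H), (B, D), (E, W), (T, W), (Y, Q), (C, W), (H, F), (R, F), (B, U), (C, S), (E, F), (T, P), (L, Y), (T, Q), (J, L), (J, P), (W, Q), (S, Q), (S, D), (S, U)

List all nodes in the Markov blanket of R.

R's parents: none.
R has children F, S, T.
Parents of each child, excluding R:
  S: C
  T: —
  F: D, E, H, J, P
So the Markov blanket of R is {C, D, E, F, H, J, P, S, T}.

{C, D, E, F, H, J, P, S, T}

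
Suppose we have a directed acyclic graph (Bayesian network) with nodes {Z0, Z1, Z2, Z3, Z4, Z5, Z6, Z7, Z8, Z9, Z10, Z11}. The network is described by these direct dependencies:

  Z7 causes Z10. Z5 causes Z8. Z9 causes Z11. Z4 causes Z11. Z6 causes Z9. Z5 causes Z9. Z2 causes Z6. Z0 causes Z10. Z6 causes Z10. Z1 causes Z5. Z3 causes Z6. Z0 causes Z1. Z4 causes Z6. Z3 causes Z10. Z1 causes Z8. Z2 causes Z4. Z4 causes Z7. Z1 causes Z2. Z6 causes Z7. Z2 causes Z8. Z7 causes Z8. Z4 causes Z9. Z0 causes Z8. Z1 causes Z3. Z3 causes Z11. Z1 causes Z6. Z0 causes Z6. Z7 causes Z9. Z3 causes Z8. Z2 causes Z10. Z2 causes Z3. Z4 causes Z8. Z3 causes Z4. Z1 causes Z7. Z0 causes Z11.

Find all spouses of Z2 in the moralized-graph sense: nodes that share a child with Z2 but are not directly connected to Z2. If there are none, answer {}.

{Z0, Z5, Z7}

Children of Z2: Z3, Z4, Z6, Z8, Z10.
  Z3: Z1
  Z4: Z3
  Z6: Z0, Z1, Z3, Z4
  Z8: Z0, Z1, Z3, Z4, Z5, Z7
  Z10: Z0, Z3, Z6, Z7
Excluding nodes already adjacent to Z2 (Z1, Z3, Z4, Z6, Z8, Z10), the co-parent-only contribution is {Z0, Z5, Z7}.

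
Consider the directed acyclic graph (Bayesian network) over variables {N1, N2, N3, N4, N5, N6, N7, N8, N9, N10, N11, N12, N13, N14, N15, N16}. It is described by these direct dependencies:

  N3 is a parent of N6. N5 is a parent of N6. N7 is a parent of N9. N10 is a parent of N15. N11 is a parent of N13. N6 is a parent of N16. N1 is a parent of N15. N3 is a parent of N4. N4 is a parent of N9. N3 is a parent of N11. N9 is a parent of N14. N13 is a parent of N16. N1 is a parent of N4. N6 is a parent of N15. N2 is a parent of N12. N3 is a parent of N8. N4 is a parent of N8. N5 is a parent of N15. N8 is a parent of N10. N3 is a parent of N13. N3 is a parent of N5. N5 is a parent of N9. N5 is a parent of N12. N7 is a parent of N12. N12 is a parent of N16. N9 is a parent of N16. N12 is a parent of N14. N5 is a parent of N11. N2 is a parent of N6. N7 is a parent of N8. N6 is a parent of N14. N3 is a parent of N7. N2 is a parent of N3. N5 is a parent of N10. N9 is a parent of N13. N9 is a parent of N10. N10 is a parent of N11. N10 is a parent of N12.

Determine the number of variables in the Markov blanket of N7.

Recall MB(v) = parents ∪ children ∪ spouses, where spouses are the other parents of v's children.
N7 has parent N3.
N7 has children N8, N9, N12.
Parents of each child, excluding N7:
  parents(N8) \ {N7} = {N3, N4}.
  N9 also has parents N4, N5.
  N12's other parents are N2, N5, N10.
MB(N7) = {N2, N3, N4, N5, N8, N9, N10, N12}, which has 8 nodes.

8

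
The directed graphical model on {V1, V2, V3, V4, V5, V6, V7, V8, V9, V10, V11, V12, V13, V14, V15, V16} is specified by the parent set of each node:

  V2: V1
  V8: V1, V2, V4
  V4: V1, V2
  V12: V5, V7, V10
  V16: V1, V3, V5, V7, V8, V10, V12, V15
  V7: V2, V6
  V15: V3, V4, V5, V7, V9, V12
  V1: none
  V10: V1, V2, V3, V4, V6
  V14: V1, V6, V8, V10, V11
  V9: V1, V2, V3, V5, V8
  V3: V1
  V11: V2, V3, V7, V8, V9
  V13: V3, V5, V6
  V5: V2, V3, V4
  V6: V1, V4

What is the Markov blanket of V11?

Recall MB(v) = parents ∪ children ∪ spouses, where spouses are the other parents of v's children.
Parents of V11: V2, V3, V7, V8, V9.
V11's children: V14.
Other parents of V11's children:
  V14 also has parents V1, V6, V8, V10.
Union: {V2, V3, V7, V8, V9} ∪ {V14} ∪ {V1, V6, V8, V10} = {V1, V2, V3, V6, V7, V8, V9, V10, V14}.

{V1, V2, V3, V6, V7, V8, V9, V10, V14}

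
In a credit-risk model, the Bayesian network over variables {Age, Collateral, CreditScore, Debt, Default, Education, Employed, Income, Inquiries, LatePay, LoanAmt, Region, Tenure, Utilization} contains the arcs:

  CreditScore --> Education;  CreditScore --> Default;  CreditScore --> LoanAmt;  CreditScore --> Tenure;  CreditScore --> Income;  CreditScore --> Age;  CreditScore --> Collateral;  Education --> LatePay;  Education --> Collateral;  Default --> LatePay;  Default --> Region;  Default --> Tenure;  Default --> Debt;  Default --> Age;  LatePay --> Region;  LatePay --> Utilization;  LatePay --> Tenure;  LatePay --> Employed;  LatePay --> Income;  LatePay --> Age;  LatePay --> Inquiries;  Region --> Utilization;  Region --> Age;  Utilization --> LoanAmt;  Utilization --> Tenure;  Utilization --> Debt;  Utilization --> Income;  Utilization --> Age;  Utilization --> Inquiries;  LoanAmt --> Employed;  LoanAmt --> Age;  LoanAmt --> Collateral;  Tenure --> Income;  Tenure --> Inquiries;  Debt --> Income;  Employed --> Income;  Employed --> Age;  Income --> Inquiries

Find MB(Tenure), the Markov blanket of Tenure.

{CreditScore, Debt, Default, Employed, Income, Inquiries, LatePay, Utilization}

Parents of Tenure: CreditScore, Default, LatePay, Utilization.
Ch(Tenure) = {Income, Inquiries}.
For each child, the remaining parents (spouses of Tenure):
  Income: CreditScore, Debt, Employed, LatePay, Utilization
  Inquiries: Income, LatePay, Utilization
So the Markov blanket of Tenure is {CreditScore, Debt, Default, Employed, Income, Inquiries, LatePay, Utilization}.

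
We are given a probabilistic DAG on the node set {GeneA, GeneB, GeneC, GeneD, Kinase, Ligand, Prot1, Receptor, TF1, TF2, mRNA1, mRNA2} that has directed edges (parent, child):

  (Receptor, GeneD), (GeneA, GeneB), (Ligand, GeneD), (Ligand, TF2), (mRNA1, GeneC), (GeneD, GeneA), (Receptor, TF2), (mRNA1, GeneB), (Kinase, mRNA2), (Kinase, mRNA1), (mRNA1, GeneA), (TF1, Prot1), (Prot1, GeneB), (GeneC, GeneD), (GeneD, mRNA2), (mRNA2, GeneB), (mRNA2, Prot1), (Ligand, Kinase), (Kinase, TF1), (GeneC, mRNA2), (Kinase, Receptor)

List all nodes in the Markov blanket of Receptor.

Children of Receptor: GeneD, TF2.
Parents of Receptor: Kinase.
For each child, the remaining parents (spouses of Receptor):
  GeneD: GeneC, Ligand
  TF2: Ligand
Union: {Kinase} ∪ {GeneD, TF2} ∪ {GeneC, Ligand} = {GeneC, GeneD, Kinase, Ligand, TF2}.

{GeneC, GeneD, Kinase, Ligand, TF2}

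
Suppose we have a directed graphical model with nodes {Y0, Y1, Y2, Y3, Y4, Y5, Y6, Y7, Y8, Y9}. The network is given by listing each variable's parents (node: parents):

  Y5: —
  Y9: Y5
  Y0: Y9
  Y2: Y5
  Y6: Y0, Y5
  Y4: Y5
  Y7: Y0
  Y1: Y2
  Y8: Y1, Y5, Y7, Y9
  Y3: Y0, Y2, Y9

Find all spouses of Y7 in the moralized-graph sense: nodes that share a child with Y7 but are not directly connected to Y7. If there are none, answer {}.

Children of Y7: Y8.
  Y8: Y1, Y5, Y9
Excluding nodes already adjacent to Y7 (Y0, Y8), the co-parent-only contribution is {Y1, Y5, Y9}.

{Y1, Y5, Y9}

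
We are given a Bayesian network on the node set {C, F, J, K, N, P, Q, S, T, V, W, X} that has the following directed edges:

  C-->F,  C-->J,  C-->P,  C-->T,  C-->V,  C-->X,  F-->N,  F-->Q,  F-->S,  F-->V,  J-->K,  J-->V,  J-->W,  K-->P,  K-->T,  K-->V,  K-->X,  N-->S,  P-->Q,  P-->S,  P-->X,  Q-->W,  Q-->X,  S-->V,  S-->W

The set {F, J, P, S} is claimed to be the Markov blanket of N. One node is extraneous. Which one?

J

The Markov blanket of a node is its parents, its children, and the other parents of its children.
Pa(N) = {F}.
Children of N: S.
For each child, the remaining parents (spouses of N):
  parents(S) \ {N} = {F, P}.
MB(N) = {F, P, S}.
J is neither a parent, child, nor co-parent of N, so it does not belong.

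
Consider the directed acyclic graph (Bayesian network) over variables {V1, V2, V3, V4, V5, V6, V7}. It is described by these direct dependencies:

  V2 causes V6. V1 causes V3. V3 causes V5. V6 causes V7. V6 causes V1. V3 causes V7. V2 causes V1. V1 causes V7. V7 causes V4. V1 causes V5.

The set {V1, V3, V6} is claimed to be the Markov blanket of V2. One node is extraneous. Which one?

Ch(V2) = {V1, V6}.
V2 has no parents.
Other parents of V2's children:
  V6 has no other parent.
  V1's other parent is V6.
MB(V2) = {V1, V6}.
V3 is neither a parent, child, nor co-parent of V2, so it does not belong.

V3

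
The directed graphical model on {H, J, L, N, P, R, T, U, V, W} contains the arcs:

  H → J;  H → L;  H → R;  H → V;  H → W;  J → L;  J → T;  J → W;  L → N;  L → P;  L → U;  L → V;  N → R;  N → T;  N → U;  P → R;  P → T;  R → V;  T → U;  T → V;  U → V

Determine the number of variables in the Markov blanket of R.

7

Pa(R) = {H, N, P}.
Ch(R) = {V}.
Parents of each child, excluding R:
  V: H, L, T, U
MB(R) = {H, L, N, P, T, U, V}, which has 7 nodes.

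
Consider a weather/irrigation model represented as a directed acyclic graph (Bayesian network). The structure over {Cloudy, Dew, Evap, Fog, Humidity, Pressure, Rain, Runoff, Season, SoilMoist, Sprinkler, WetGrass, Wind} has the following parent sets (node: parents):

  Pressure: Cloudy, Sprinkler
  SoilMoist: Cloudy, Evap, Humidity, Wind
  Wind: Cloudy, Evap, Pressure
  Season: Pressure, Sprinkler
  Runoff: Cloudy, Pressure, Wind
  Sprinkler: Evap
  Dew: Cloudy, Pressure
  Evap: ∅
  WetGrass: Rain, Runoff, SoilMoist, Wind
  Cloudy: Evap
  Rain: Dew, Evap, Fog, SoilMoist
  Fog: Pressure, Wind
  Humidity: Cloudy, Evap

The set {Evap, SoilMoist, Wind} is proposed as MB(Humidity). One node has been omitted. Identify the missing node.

The Markov blanket of a node is its parents, its children, and the other parents of its children.
Ch(Humidity) = {SoilMoist}.
Humidity has parents Cloudy, Evap.
Co-parents of Humidity (other parents of its children):
  SoilMoist: Cloudy, Evap, Wind
MB(Humidity) = {Cloudy, Evap, SoilMoist, Wind}.
Comparing with the claimed set, Cloudy is missing.

Cloudy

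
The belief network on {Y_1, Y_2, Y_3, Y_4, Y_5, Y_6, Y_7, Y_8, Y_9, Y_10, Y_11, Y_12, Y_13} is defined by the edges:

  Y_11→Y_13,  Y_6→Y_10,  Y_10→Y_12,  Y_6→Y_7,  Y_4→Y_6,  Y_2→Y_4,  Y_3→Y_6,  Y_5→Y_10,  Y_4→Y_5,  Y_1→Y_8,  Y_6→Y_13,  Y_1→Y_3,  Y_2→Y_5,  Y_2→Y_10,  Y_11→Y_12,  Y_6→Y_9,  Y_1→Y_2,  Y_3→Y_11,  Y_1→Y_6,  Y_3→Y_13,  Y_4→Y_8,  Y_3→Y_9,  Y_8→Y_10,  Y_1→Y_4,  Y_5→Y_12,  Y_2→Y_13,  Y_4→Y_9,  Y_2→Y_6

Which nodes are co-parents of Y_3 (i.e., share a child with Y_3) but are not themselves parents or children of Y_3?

{Y_2, Y_4}

Children of Y_3: Y_6, Y_9, Y_11, Y_13.
  Y_6 also has parents Y_1, Y_2, Y_4.
  Y_9 also has parents Y_4, Y_6.
  Y_11: no additional parents.
  Y_13 also has parents Y_2, Y_6, Y_11.
Excluding nodes already adjacent to Y_3 (Y_1, Y_6, Y_9, Y_11, Y_13), the co-parent-only contribution is {Y_2, Y_4}.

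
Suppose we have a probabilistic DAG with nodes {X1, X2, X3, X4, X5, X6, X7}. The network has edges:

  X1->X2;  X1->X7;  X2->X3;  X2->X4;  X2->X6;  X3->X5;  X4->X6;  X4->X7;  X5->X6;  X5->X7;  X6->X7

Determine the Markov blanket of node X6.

{X1, X2, X4, X5, X7}

X6 has child X7.
X6's parents: X2, X4, X5.
Co-parents of X6 (other parents of its children):
  X7's other parents are X1, X4, X5.
MB(X6) = {X1, X2, X4, X5, X7}.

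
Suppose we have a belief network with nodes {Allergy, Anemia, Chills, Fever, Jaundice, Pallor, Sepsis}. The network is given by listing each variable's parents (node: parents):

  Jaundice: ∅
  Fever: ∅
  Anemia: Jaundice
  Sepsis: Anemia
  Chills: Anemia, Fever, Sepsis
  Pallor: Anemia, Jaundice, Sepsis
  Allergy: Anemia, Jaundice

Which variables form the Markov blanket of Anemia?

{Allergy, Chills, Fever, Jaundice, Pallor, Sepsis}

A node's Markov blanket = Pa ∪ Ch ∪ (parents of Ch other than the node itself).
Children of Anemia: Allergy, Chills, Pallor, Sepsis.
Anemia's parents: Jaundice.
For each child, the remaining parents (spouses of Anemia):
  Sepsis has no other parent.
  Chills's other parents are Fever, Sepsis.
  parents(Pallor) \ {Anemia} = {Jaundice, Sepsis}.
  Allergy also has parent Jaundice.
So the Markov blanket of Anemia is {Allergy, Chills, Fever, Jaundice, Pallor, Sepsis}.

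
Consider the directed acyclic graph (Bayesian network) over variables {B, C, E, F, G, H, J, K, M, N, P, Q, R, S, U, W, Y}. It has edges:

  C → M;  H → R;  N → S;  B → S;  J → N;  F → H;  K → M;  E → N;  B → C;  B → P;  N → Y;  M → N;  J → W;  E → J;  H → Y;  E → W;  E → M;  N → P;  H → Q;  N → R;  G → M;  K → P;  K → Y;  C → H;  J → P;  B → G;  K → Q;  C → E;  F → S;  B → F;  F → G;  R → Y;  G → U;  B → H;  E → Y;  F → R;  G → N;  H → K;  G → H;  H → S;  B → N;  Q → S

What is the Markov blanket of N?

Recall MB(v) = parents ∪ children ∪ spouses, where spouses are the other parents of v's children.
N has children P, R, S, Y.
N has parents B, E, G, J, M.
Other parents of N's children:
  parents(P) \ {N} = {B, J, K}.
  R's other parents are F, H.
  parents(S) \ {N} = {B, F, H, Q}.
  parents(Y) \ {N} = {E, H, K, R}.
So the Markov blanket of N is {B, E, F, G, H, J, K, M, P, Q, R, S, Y}.

{B, E, F, G, H, J, K, M, P, Q, R, S, Y}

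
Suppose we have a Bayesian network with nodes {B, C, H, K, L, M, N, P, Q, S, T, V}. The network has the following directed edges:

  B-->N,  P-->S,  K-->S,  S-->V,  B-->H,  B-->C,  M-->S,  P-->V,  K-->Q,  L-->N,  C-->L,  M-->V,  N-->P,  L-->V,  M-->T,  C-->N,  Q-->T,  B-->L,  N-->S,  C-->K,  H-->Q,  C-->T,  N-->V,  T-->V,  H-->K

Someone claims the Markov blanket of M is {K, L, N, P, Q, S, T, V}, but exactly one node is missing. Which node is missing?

M has no parents.
M's children: S, T, V.
For each child, the remaining parents (spouses of M):
  parents(S) \ {M} = {K, N, P}.
  T also has parents C, Q.
  parents(V) \ {M} = {L, N, P, S, T}.
MB(M) = {C, K, L, N, P, Q, S, T, V}.
Comparing with the claimed set, C is missing.

C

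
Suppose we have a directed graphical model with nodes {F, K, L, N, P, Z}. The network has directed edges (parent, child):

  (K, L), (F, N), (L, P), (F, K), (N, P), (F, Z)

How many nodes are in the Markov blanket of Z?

1

Ch(Z) = {}.
Z has parent F.
With no children, Z has no spouses; the co-parent set is empty.
MB(Z) = {F}, which has 1 node.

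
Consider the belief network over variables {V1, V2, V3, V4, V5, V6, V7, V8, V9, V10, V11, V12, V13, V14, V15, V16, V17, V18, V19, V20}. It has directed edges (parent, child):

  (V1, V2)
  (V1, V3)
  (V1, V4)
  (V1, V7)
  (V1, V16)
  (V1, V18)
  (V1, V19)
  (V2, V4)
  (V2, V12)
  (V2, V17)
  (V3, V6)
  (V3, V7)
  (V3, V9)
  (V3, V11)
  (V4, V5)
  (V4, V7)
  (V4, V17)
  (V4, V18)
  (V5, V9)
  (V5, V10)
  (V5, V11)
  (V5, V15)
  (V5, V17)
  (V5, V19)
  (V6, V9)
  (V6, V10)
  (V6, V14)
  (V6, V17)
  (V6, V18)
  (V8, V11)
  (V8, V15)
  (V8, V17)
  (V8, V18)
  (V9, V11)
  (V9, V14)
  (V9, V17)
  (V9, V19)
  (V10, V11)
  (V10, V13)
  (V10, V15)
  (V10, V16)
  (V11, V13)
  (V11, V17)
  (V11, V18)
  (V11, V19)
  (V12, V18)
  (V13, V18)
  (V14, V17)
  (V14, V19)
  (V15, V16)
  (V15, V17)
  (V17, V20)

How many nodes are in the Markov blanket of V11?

V11's parents: V3, V5, V8, V9, V10.
V11 has children V13, V17, V18, V19.
For each child, the remaining parents (spouses of V11):
  V13's other parent is V10.
  V17's other parents are V2, V4, V5, V6, V8, V9, V14, V15.
  parents(V18) \ {V11} = {V1, V4, V6, V8, V12, V13}.
  parents(V19) \ {V11} = {V1, V5, V9, V14}.
MB(V11) = {V1, V2, V3, V4, V5, V6, V8, V9, V10, V12, V13, V14, V15, V17, V18, V19}, which has 16 nodes.

16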